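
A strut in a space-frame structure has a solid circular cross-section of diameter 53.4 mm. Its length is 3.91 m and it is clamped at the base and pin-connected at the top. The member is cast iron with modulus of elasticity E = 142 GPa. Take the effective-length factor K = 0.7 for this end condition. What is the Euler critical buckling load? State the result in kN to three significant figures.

I = πd⁴/64 = π×53.4⁴/64 = 3.991×10^5 mm⁴
I = 3.991×10^5 mm⁴ = 3.991×10^-7 m⁴
Effective length L_e = K·L = 0.7 × 3.91 = 2.737 m
P_cr = π²EI / L_e² = π² × 142×10⁹ × 3.991×10^-7 / 2.737² = 7.467×10^4 N

P_cr ≈ 74.7 kN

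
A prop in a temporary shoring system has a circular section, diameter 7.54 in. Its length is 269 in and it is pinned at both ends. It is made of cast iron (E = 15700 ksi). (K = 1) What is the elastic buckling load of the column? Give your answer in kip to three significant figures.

I = πd⁴/64 = π×7.54⁴/64 = 158.7 in⁴
Effective length L_e = K·L = 1 × 269 = 269.0 in
P_cr = π²EI / L_e² = π² × 15700×10³ × 158.7 / 269.0² = 3.397×10^5 lb

P_cr ≈ 340 kip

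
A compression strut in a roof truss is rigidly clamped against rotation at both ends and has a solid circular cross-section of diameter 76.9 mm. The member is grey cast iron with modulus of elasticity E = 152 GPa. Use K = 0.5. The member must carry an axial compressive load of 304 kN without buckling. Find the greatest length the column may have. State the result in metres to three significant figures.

I = πd⁴/64 = π×76.9⁴/64 = 1.717×10^6 mm⁴
I = 1.717×10^-6 m⁴
At the buckling limit P_cr = P = 3.040×10^5 N
From P_cr = π²EI/(K·L)²:  L = (1/K)·√(π²EI/P_cr) = (1/0.5)·√(π²×1.52×10^11×1.717×10^-6/3.040×10^5)
L = 5.82 m

L_max ≈ 5.82 m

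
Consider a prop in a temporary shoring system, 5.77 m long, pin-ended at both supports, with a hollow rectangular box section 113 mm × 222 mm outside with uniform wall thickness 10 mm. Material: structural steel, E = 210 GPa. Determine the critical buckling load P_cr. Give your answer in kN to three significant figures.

P_cr ≈ 819 kN

Inner dimensions: h_i = 222 − 2×10 = 202.0 mm, b_i = 113 − 2×10 = 93.00 mm
Weak-axis I_min = (h_o·b_o³ − h_i·b_i³)/12 with b_o = 113, b_i = 93.00 mm (shorter outer/inner sides).
I_min = (222×113³ − 202.0×93.00³)/12 = 1.315×10^7 mm⁴
I = 1.315×10^7 mm⁴ = 1.315×10^-5 m⁴
Effective length L_e = K·L = 1 × 5.77 = 5.770 m
P_cr = π²EI / L_e² = π² × 210×10⁹ × 1.315×10^-5 / 5.770² = 8.189×10^5 N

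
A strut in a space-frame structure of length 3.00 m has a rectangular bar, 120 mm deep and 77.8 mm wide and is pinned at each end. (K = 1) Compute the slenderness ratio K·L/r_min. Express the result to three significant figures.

Buckling occurs about the weak axis: I_min = h·b³/12 with b = 77.8 mm (the shorter side).
I_min = 120×77.8³/12 = 4.709×10^6 mm⁴
A = 9.336×10^3 mm²;  r_min = √(I/A) = √(4.709×10^6/9.336×10^3) = 22.46 mm
L_e = K·L = 1 × 3.00 m = 3.000 m = 3000.0 mm
λ = L_e / r_min = 3000.0 / 22.46 = 134

λ ≈ 134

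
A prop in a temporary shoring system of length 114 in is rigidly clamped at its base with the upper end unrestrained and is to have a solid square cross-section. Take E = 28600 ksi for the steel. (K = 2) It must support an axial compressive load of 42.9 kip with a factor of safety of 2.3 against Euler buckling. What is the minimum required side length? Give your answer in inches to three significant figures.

Required P_cr = n·P = 2.3 × 42.9 = 98.67 kip
L_e = K·L = 2 × 114 = 228.0 in
Required I = P_cr·L_e²/(π²E) = 9.867×10^4 × 228.0² / (π² × 2.86×10^7) = 18.17 in⁴
Solid square: I = a⁴/12  ⇒  a = (12I)^(1/4) = (12×18.17)^(1/4) = 3.84 in

a ≈ 3.84 in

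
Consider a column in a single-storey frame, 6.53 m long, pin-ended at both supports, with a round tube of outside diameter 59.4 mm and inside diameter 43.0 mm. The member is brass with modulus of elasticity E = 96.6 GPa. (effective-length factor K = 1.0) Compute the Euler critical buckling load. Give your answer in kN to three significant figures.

P_cr ≈ 9.91 kN

d_o = 59.4 mm, d_i = 43.0 mm
I = π(d_o⁴ − d_i⁴)/64 = π(59.4⁴ − 43.00⁴)/64 = 4.433×10^5 mm⁴
I = 4.433×10^5 mm⁴ = 4.433×10^-7 m⁴
Effective length L_e = K·L = 1 × 6.53 = 6.530 m
P_cr = π²EI / L_e² = π² × 96.6×10⁹ × 4.433×10^-7 / 6.530² = 9.911×10^3 N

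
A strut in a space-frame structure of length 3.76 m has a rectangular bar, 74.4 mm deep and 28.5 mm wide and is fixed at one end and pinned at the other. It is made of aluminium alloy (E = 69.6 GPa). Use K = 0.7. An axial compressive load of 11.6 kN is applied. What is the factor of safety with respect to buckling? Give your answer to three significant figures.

Buckling occurs about the weak axis: I_min = h·b³/12 with b = 28.5 mm (the shorter side).
I_min = 74.4×28.5³/12 = 1.435×10^5 mm⁴
I = 1.435×10^5 mm⁴ = 1.435×10^-7 m⁴
Effective length L_e = K·L = 0.7 × 3.76 = 2.632 m
P_cr = π²EI / L_e² = π² × 69.6×10⁹ × 1.435×10^-7 / 2.632² = 1.423×10^4 N
Factor of safety n = P_cr / P = 14.232 / 11.6 = 1.23

n ≈ 1.23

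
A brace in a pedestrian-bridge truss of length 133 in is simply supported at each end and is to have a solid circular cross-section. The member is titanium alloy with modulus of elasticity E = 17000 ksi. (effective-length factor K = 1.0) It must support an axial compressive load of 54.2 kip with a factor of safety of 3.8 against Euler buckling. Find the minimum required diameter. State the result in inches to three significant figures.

d ≈ 4.59 in

Required P_cr = n·P = 3.8 × 54.2 = 206.0 kip
L_e = K·L = 1 × 133 = 133.0 in
Required I = P_cr·L_e²/(π²E) = 2.060×10^5 × 133.0² / (π² × 1.70×10^7) = 21.71 in⁴
Solid circle: I = πd⁴/64  ⇒  d = (64I/π)^(1/4) = (64×21.71/π)^(1/4) = 4.59 in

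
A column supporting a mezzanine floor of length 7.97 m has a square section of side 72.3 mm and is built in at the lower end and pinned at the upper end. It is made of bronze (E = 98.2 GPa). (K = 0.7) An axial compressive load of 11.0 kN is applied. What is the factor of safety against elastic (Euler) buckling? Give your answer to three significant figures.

I = a⁴/12 = 72.3⁴/12 = 2.277×10^6 mm⁴
I = 2.277×10^6 mm⁴ = 2.277×10^-6 m⁴
Effective length L_e = K·L = 0.7 × 7.97 = 5.579 m
P_cr = π²EI / L_e² = π² × 98.2×10⁹ × 2.277×10^-6 / 5.579² = 7.090×10^4 N
Factor of safety n = P_cr / P = 70.904 / 11.0 = 6.45

n ≈ 6.45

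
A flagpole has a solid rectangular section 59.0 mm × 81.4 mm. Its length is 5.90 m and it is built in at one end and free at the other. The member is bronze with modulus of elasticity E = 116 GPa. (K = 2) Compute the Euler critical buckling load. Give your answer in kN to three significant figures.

P_cr ≈ 11.5 kN

Buckling occurs about the weak axis: I_min = h·b³/12 with b = 59.0 mm (the shorter side).
I_min = 81.4×59.0³/12 = 1.393×10^6 mm⁴
I = 1.393×10^6 mm⁴ = 1.393×10^-6 m⁴
Effective length L_e = K·L = 2 × 5.90 = 11.80 m
P_cr = π²EI / L_e² = π² × 116×10⁹ × 1.393×10^-6 / 11.80² = 1.145×10^4 N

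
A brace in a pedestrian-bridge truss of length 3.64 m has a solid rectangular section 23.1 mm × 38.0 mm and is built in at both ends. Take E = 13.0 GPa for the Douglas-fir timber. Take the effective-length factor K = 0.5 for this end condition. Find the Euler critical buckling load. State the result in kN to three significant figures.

P_cr ≈ 1.51 kN

Buckling occurs about the weak axis: I_min = h·b³/12 with b = 23.1 mm (the shorter side).
I_min = 38.0×23.1³/12 = 3.903×10^4 mm⁴
I = 3.903×10^4 mm⁴ = 3.903×10^-8 m⁴
Effective length L_e = K·L = 0.5 × 3.64 = 1.820 m
P_cr = π²EI / L_e² = π² × 13.0×10⁹ × 3.903×10^-8 / 1.820² = 1.512×10^3 N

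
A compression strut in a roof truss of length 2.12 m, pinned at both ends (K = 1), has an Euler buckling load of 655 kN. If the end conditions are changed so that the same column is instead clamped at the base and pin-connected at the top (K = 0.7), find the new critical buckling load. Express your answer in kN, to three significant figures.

P_cr ∝ 1/K², so P_cr,new = P_cr,old × (K_old/K_new)² = 655 × (1/0.7)²
= 655 × 2.041 = 1340 kN

P_cr ≈ 1340 kN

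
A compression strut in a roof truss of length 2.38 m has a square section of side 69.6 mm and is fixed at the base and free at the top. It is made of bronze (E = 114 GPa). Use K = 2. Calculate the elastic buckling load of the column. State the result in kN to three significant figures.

I = a⁴/12 = 69.6⁴/12 = 1.955×10^6 mm⁴
I = 1.955×10^6 mm⁴ = 1.955×10^-6 m⁴
Effective length L_e = K·L = 2 × 2.38 = 4.760 m
P_cr = π²EI / L_e² = π² × 114×10⁹ × 1.955×10^-6 / 4.760² = 9.711×10^4 N

P_cr ≈ 97.1 kN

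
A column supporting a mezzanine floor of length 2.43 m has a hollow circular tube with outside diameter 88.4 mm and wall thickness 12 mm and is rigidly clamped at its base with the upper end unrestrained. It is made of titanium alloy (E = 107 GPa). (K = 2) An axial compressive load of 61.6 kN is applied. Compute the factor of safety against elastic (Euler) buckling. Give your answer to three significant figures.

Inner diameter d_i = 88.4 − 2×12 = 64.40 mm
I = π(d_o⁴ − d_i⁴)/64 = π(88.4⁴ − 64.40⁴)/64 = 2.153×10^6 mm⁴
I = 2.153×10^6 mm⁴ = 2.153×10^-6 m⁴
Effective length L_e = K·L = 2 × 2.43 = 4.860 m
P_cr = π²EI / L_e² = π² × 107×10⁹ × 2.153×10^-6 / 4.860² = 9.628×10^4 N
Factor of safety n = P_cr / P = 96.276 / 61.6 = 1.56

n ≈ 1.56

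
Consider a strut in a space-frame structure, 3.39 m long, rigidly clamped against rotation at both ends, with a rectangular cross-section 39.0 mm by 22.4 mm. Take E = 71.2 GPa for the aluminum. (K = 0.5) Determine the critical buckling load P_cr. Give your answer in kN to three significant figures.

P_cr ≈ 8.93 kN

Buckling occurs about the weak axis: I_min = h·b³/12 with b = 22.4 mm (the shorter side).
I_min = 39.0×22.4³/12 = 3.653×10^4 mm⁴
I = 3.653×10^4 mm⁴ = 3.653×10^-8 m⁴
Effective length L_e = K·L = 0.5 × 3.39 = 1.695 m
P_cr = π²EI / L_e² = π² × 71.2×10⁹ × 3.653×10^-8 / 1.695² = 8.934×10^3 N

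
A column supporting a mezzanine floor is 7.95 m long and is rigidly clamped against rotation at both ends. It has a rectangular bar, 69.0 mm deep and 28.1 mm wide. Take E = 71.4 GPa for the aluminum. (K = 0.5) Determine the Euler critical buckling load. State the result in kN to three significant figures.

Buckling occurs about the weak axis: I_min = h·b³/12 with b = 28.1 mm (the shorter side).
I_min = 69.0×28.1³/12 = 1.276×10^5 mm⁴
I = 1.276×10^5 mm⁴ = 1.276×10^-7 m⁴
Effective length L_e = K·L = 0.5 × 7.95 = 3.975 m
P_cr = π²EI / L_e² = π² × 71.4×10⁹ × 1.276×10^-7 / 3.975² = 5.690×10^3 N

P_cr ≈ 5.69 kN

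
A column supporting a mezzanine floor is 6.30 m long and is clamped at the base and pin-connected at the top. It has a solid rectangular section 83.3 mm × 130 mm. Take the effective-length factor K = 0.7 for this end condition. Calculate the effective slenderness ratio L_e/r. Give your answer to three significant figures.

λ ≈ 183

Buckling occurs about the weak axis: I_min = h·b³/12 with b = 83.3 mm (the shorter side).
I_min = 130×83.3³/12 = 6.262×10^6 mm⁴
A = 1.083×10^4 mm²;  r_min = √(I/A) = √(6.262×10^6/1.083×10^4) = 24.05 mm
L_e = K·L = 0.7 × 6.30 m = 4.410 m = 4410.0 mm
λ = L_e / r_min = 4410.0 / 24.05 = 183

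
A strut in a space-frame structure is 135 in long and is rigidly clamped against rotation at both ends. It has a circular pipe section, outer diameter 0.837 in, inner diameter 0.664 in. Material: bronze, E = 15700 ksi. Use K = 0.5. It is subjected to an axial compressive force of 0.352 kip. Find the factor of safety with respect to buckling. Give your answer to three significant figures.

d_o = 0.837 in, d_i = 0.664 in
I = π(d_o⁴ − d_i⁴)/64 = π(0.837⁴ − 0.6640⁴)/64 = 1.455×10^-2 in⁴
Effective length L_e = K·L = 0.5 × 135 = 67.50 in
P_cr = π²EI / L_e² = π² × 15700×10³ × 1.455×10^-2 / 67.50² = 494.8 lb
Factor of safety n = P_cr / P = 0.49482 / 0.352 = 1.41

n ≈ 1.41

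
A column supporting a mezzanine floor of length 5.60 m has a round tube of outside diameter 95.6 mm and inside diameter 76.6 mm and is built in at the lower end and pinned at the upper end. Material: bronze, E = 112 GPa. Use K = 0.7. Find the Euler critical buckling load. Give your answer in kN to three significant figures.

d_o = 95.6 mm, d_i = 76.6 mm
I = π(d_o⁴ − d_i⁴)/64 = π(95.6⁴ − 76.60⁴)/64 = 2.410×10^6 mm⁴
I = 2.410×10^6 mm⁴ = 2.410×10^-6 m⁴
Effective length L_e = K·L = 0.7 × 5.60 = 3.920 m
P_cr = π²EI / L_e² = π² × 112×10⁹ × 2.410×10^-6 / 3.920² = 1.734×10^5 N

P_cr ≈ 173 kN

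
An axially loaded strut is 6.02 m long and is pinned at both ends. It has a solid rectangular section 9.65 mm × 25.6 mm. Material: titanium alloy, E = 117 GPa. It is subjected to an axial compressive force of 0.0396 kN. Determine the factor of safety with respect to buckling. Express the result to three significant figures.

n ≈ 1.54

Buckling occurs about the weak axis: I_min = h·b³/12 with b = 9.65 mm (the shorter side).
I_min = 25.6×9.65³/12 = 1.917×10^3 mm⁴
I = 1.917×10^3 mm⁴ = 1.917×10^-9 m⁴
Effective length L_e = K·L = 1 × 6.02 = 6.020 m
P_cr = π²EI / L_e² = π² × 117×10⁹ × 1.917×10^-9 / 6.020² = 61.08 N
Factor of safety n = P_cr / P = 0.061085 / 0.0396 = 1.54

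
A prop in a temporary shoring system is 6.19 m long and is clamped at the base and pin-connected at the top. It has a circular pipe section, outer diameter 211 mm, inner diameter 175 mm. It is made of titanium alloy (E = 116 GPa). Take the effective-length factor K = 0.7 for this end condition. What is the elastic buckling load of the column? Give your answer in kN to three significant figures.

d_o = 211 mm, d_i = 175 mm
I = π(d_o⁴ − d_i⁴)/64 = π(211⁴ − 175.0⁴)/64 = 5.126×10^7 mm⁴
I = 5.126×10^7 mm⁴ = 5.126×10^-5 m⁴
Effective length L_e = K·L = 0.7 × 6.19 = 4.333 m
P_cr = π²EI / L_e² = π² × 116×10⁹ × 5.126×10^-5 / 4.333² = 3.126×10^6 N

P_cr ≈ 3130 kN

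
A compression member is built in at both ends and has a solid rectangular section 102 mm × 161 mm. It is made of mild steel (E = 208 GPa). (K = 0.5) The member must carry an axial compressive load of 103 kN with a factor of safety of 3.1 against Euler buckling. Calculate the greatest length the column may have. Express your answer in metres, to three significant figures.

Buckling occurs about the weak axis: I_min = h·b³/12 with b = 102 mm (the shorter side).
I_min = 161×102³/12 = 1.424×10^7 mm⁴
I = 1.424×10^-5 m⁴
Required critical load P_cr = n·P = 3.1 × 103 = 319.3 kN = 3.193×10^5 N
From P_cr = π²EI/(K·L)²:  L = (1/K)·√(π²EI/P_cr) = (1/0.5)·√(π²×2.08×10^11×1.424×10^-5/3.193×10^5)
L = 19.1 m

L_max ≈ 19.1 m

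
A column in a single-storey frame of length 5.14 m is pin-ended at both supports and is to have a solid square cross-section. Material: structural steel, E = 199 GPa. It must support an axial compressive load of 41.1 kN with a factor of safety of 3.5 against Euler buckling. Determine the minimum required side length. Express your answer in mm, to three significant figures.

Required P_cr = n·P = 3.5 × 41.1 = 143.8 kN
L_e = K·L = 1 × 5.14 = 5.140 m
Required I = P_cr·L_e²/(π²E) = 1.438×10^5 × 5.140² / (π² × 1.99×10^11) = 1.935×10^-6 m⁴
I_req = 1.935×10^6 mm⁴
Solid square: I = a⁴/12  ⇒  a = (12I)^(1/4) = (12×1.935×10^6)^(1/4) = 69.4 mm

a ≈ 69.4 mm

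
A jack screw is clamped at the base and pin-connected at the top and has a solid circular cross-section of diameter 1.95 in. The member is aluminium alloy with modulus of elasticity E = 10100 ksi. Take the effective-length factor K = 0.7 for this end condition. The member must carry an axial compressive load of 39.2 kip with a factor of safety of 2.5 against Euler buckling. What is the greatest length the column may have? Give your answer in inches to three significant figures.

L_max ≈ 38.4 in

I = πd⁴/64 = π×1.95⁴/64 = 0.7098 in⁴
Required critical load P_cr = n·P = 2.5 × 39.2 = 98.00 kip = 9.800×10^4 lb
From P_cr = π²EI/(K·L)²:  L = (1/K)·√(π²EI/P_cr) = (1/0.7)·√(π²×1.01×10^7×0.7098/9.800×10^4)
L = 38.4 in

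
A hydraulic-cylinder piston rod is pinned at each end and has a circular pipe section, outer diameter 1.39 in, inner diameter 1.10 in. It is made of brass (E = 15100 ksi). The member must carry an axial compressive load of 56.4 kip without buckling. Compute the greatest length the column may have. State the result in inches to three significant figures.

L_max ≈ 17.2 in

d_o = 1.39 in, d_i = 1.10 in
I = π(d_o⁴ − d_i⁴)/64 = π(1.39⁴ − 1.100⁴)/64 = 0.1114 in⁴
At the buckling limit P_cr = P = 5.640×10^4 lb
From P_cr = π²EI/(K·L)²:  L = (1/K)·√(π²EI/P_cr) = (1/1)·√(π²×1.51×10^7×0.1114/5.640×10^4)
L = 17.2 in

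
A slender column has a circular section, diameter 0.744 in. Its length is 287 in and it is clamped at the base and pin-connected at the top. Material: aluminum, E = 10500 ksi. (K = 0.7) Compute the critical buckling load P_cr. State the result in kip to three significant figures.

I = πd⁴/64 = π×0.744⁴/64 = 1.504×10^-2 in⁴
Effective length L_e = K·L = 0.7 × 287 = 200.9 in
P_cr = π²EI / L_e² = π² × 10500×10³ × 1.504×10^-2 / 200.9² = 38.62 lb

P_cr ≈ 0.0386 kip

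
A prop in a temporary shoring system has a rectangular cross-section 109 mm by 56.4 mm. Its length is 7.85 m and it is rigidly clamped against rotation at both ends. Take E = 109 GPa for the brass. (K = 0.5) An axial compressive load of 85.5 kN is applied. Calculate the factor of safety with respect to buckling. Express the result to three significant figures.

n ≈ 1.33

Buckling occurs about the weak axis: I_min = h·b³/12 with b = 56.4 mm (the shorter side).
I_min = 109×56.4³/12 = 1.630×10^6 mm⁴
I = 1.630×10^6 mm⁴ = 1.630×10^-6 m⁴
Effective length L_e = K·L = 0.5 × 7.85 = 3.925 m
P_cr = π²EI / L_e² = π² × 109×10⁹ × 1.630×10^-6 / 3.925² = 1.138×10^5 N
Factor of safety n = P_cr / P = 113.80 / 85.5 = 1.33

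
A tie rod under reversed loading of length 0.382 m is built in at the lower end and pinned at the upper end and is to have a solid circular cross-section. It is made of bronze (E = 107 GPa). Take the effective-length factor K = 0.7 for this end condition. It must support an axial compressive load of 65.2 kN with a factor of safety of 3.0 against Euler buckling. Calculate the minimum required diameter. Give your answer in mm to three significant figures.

d ≈ 22.8 mm

Required P_cr = n·P = 3.0 × 65.2 = 195.6 kN
L_e = K·L = 0.7 × 0.382 = 0.2674 m
Required I = P_cr·L_e²/(π²E) = 1.956×10^5 × 0.2674² / (π² × 1.07×10^11) = 1.324×10^-8 m⁴
I_req = 1.324×10^4 mm⁴
Solid circle: I = πd⁴/64  ⇒  d = (64I/π)^(1/4) = (64×1.324×10^4/π)^(1/4) = 22.8 mm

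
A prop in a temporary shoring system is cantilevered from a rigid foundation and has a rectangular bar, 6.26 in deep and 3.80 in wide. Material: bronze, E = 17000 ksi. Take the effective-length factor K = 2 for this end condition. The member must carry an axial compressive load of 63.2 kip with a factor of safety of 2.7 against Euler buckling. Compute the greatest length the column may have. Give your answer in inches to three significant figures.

L_max ≈ 83.9 in

Buckling occurs about the weak axis: I_min = h·b³/12 with b = 3.80 in (the shorter side).
I_min = 6.26×3.80³/12 = 28.62 in⁴
Required critical load P_cr = n·P = 2.7 × 63.2 = 170.6 kip = 1.706×10^5 lb
From P_cr = π²EI/(K·L)²:  L = (1/K)·√(π²EI/P_cr) = (1/2)·√(π²×1.70×10^7×28.62/1.706×10^5)
L = 83.9 in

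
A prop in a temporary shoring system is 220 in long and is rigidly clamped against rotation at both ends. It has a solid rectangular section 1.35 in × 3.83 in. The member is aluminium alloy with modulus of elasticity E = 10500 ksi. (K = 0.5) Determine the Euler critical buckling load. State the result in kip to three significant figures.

P_cr ≈ 6.73 kip

Buckling occurs about the weak axis: I_min = h·b³/12 with b = 1.35 in (the shorter side).
I_min = 3.83×1.35³/12 = 0.7853 in⁴
Effective length L_e = K·L = 0.5 × 220 = 110.0 in
P_cr = π²EI / L_e² = π² × 10500×10³ × 0.7853 / 110.0² = 6.725×10^3 lb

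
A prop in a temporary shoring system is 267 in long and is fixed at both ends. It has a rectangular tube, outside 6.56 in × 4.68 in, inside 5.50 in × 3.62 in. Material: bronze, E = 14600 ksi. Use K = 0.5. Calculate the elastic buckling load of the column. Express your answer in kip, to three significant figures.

Weak-axis I_min = (h_o·b_o³ − h_i·b_i³)/12 with b_o = 4.68, b_i = 3.620 in (shorter outer/inner sides).
I_min = (6.56×4.68³ − 5.500×3.620³)/12 = 34.29 in⁴
Effective length L_e = K·L = 0.5 × 267 = 133.5 in
P_cr = π²EI / L_e² = π² × 14600×10³ × 34.29 / 133.5² = 2.773×10^5 lb

P_cr ≈ 277 kip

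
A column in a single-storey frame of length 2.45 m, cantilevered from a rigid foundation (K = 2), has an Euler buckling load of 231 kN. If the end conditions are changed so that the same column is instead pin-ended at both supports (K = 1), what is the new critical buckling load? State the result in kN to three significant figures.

P_cr ∝ 1/K², so P_cr,new = P_cr,old × (K_old/K_new)² = 231 × (2/1)²
= 231 × 4.000 = 924 kN

P_cr ≈ 924 kN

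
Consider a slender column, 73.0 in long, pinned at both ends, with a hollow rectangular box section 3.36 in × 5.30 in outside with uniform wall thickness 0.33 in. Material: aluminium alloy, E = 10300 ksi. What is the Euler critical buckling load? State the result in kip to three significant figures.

P_cr ≈ 174 kip

Inner dimensions: h_i = 5.30 − 2×0.33 = 4.640 in, b_i = 3.36 − 2×0.33 = 2.700 in
Weak-axis I_min = (h_o·b_o³ − h_i·b_i³)/12 with b_o = 3.36, b_i = 2.700 in (shorter outer/inner sides).
I_min = (5.30×3.36³ − 4.640×2.700³)/12 = 9.143 in⁴
Effective length L_e = K·L = 1 × 73.0 = 73.00 in
P_cr = π²EI / L_e² = π² × 10300×10³ × 9.143 / 73.00² = 1.744×10^5 lb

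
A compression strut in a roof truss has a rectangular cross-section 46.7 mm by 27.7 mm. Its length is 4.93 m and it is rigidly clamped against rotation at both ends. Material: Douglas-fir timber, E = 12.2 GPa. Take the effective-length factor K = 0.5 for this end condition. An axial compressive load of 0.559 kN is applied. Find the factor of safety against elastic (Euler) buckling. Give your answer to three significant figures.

Buckling occurs about the weak axis: I_min = h·b³/12 with b = 27.7 mm (the shorter side).
I_min = 46.7×27.7³/12 = 8.271×10^4 mm⁴
I = 8.271×10^4 mm⁴ = 8.271×10^-8 m⁴
Effective length L_e = K·L = 0.5 × 4.93 = 2.465 m
P_cr = π²EI / L_e² = π² × 12.2×10⁹ × 8.271×10^-8 / 2.465² = 1.639×10^3 N
Factor of safety n = P_cr / P = 1.6391 / 0.559 = 2.93

n ≈ 2.93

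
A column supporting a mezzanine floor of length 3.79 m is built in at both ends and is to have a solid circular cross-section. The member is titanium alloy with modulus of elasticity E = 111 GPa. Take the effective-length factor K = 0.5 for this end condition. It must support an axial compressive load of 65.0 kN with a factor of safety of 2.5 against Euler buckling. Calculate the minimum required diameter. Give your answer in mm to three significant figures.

d ≈ 57.4 mm

Required P_cr = n·P = 2.5 × 65.0 = 162.5 kN
L_e = K·L = 0.5 × 3.79 = 1.895 m
Required I = P_cr·L_e²/(π²E) = 1.625×10^5 × 1.895² / (π² × 1.11×10^11) = 5.327×10^-7 m⁴
I_req = 5.327×10^5 mm⁴
Solid circle: I = πd⁴/64  ⇒  d = (64I/π)^(1/4) = (64×5.327×10^5/π)^(1/4) = 57.4 mm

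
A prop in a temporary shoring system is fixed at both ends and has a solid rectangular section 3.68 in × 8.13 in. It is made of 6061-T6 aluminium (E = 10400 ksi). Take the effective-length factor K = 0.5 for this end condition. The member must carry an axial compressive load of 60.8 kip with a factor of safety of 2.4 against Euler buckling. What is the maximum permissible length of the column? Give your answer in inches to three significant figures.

L_max ≈ 308 in

Buckling occurs about the weak axis: I_min = h·b³/12 with b = 3.68 in (the shorter side).
I_min = 8.13×3.68³/12 = 33.76 in⁴
Required critical load P_cr = n·P = 2.4 × 60.8 = 145.9 kip = 1.459×10^5 lb
From P_cr = π²EI/(K·L)²:  L = (1/K)·√(π²EI/P_cr) = (1/0.5)·√(π²×1.04×10^7×33.76/1.459×10^5)
L = 308 in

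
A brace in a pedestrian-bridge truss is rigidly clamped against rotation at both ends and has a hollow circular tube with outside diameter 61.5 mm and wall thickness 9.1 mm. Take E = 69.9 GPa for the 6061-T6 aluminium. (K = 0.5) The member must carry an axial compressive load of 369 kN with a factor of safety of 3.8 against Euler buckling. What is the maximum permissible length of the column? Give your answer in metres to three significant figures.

L_max ≈ 1.02 m

Inner diameter d_i = 61.5 − 2×9.1 = 43.30 mm
I = π(d_o⁴ − d_i⁴)/64 = π(61.5⁴ − 43.30⁴)/64 = 5.297×10^5 mm⁴
I = 5.297×10^-7 m⁴
Required critical load P_cr = n·P = 3.8 × 369 = 1402 kN = 1.402×10^6 N
From P_cr = π²EI/(K·L)²:  L = (1/K)·√(π²EI/P_cr) = (1/0.5)·√(π²×6.99×10^10×5.297×10^-7/1.402×10^6)
L = 1.02 m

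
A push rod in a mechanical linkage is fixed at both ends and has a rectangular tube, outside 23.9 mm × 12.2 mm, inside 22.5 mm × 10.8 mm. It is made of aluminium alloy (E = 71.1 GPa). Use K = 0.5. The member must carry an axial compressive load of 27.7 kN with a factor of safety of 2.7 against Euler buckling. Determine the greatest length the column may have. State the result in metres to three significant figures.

L_max ≈ 0.217 m

Weak-axis I_min = (h_o·b_o³ − h_i·b_i³)/12 with b_o = 12.2, b_i = 10.80 mm (shorter outer/inner sides).
I_min = (23.9×12.2³ − 22.50×10.80³)/12 = 1.255×10^3 mm⁴
I = 1.255×10^-9 m⁴
Required critical load P_cr = n·P = 2.7 × 27.7 = 74.79 kN = 7.479×10^4 N
From P_cr = π²EI/(K·L)²:  L = (1/K)·√(π²EI/P_cr) = (1/0.5)·√(π²×7.11×10^10×1.255×10^-9/7.479×10^4)
L = 0.217 m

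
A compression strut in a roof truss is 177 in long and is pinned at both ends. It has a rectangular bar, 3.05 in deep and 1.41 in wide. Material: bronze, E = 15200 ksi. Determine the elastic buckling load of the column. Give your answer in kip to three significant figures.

P_cr ≈ 3.41 kip

Buckling occurs about the weak axis: I_min = h·b³/12 with b = 1.41 in (the shorter side).
I_min = 3.05×1.41³/12 = 0.7125 in⁴
Effective length L_e = K·L = 1 × 177 = 177.0 in
P_cr = π²EI / L_e² = π² × 15200×10³ × 0.7125 / 177.0² = 3.412×10^3 lb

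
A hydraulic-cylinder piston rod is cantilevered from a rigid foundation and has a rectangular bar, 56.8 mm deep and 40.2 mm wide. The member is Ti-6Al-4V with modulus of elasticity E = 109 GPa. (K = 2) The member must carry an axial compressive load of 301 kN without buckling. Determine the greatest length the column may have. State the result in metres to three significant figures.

L_max ≈ 0.524 m

Buckling occurs about the weak axis: I_min = h·b³/12 with b = 40.2 mm (the shorter side).
I_min = 56.8×40.2³/12 = 3.075×10^5 mm⁴
I = 3.075×10^-7 m⁴
At the buckling limit P_cr = P = 3.010×10^5 N
From P_cr = π²EI/(K·L)²:  L = (1/K)·√(π²EI/P_cr) = (1/2)·√(π²×1.09×10^11×3.075×10^-7/3.010×10^5)
L = 0.524 m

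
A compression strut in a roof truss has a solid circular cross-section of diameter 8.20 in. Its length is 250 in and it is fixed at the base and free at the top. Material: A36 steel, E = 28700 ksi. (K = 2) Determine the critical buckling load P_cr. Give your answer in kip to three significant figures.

P_cr ≈ 251 kip

I = πd⁴/64 = π×8.20⁴/64 = 221.9 in⁴
Effective length L_e = K·L = 2 × 250 = 500.0 in
P_cr = π²EI / L_e² = π² × 28700×10³ × 221.9 / 500.0² = 2.515×10^5 lb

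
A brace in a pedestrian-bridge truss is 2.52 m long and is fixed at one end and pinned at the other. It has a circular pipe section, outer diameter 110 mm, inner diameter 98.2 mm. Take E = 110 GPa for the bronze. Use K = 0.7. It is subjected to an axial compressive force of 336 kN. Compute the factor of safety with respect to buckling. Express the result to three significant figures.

n ≈ 2.72

d_o = 110 mm, d_i = 98.2 mm
I = π(d_o⁴ − d_i⁴)/64 = π(110⁴ − 98.20⁴)/64 = 2.622×10^6 mm⁴
I = 2.622×10^6 mm⁴ = 2.622×10^-6 m⁴
Effective length L_e = K·L = 0.7 × 2.52 = 1.764 m
P_cr = π²EI / L_e² = π² × 110×10⁹ × 2.622×10^-6 / 1.764² = 9.149×10^5 N
Factor of safety n = P_cr / P = 914.85 / 336 = 2.72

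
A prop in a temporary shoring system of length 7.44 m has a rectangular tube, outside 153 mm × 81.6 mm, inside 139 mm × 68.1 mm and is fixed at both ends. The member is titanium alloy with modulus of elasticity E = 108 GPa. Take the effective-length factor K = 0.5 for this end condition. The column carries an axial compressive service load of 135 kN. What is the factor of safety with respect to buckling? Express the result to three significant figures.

Weak-axis I_min = (h_o·b_o³ − h_i·b_i³)/12 with b_o = 81.6, b_i = 68.10 mm (shorter outer/inner sides).
I_min = (153×81.6³ − 139.0×68.10³)/12 = 3.269×10^6 mm⁴
I = 3.269×10^6 mm⁴ = 3.269×10^-6 m⁴
Effective length L_e = K·L = 0.5 × 7.44 = 3.720 m
P_cr = π²EI / L_e² = π² × 108×10⁹ × 3.269×10^-6 / 3.720² = 2.518×10^5 N
Factor of safety n = P_cr / P = 251.82 / 135 = 1.87

n ≈ 1.87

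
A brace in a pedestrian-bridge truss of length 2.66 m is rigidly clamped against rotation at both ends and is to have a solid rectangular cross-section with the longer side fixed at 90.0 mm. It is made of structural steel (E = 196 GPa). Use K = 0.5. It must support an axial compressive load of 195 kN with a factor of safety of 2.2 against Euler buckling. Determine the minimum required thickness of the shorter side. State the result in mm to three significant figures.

Required P_cr = n·P = 2.2 × 195 = 429.0 kN
L_e = K·L = 0.5 × 2.66 = 1.330 m
Required I = P_cr·L_e²/(π²E) = 4.290×10^5 × 1.330² / (π² × 1.96×10^11) = 3.923×10^-7 m⁴
I_req = 3.923×10^5 mm⁴
Rectangle, weak axis: I_min = h·b³/12 with h = 90.0 mm fixed  ⇒  b = (12I/h)^(1/3) = 37.4 mm

b ≈ 37.4 mm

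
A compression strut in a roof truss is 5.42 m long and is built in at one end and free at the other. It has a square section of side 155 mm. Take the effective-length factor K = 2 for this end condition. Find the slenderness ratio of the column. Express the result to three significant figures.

λ ≈ 242

For a square r = a/√12 = 155/√12 = 44.74 mm
L_e = K·L = 2 × 5.42 m = 10.84 m = 10840 mm
λ = L_e / r_min = 10840 / 44.74 = 242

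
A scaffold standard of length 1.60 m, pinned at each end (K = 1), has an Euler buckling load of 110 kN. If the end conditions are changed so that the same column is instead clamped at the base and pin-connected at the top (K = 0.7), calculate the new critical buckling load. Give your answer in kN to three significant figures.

P_cr ≈ 224 kN

P_cr ∝ 1/K², so P_cr,new = P_cr,old × (K_old/K_new)² = 110 × (1/0.7)²
= 110 × 2.041 = 224 kN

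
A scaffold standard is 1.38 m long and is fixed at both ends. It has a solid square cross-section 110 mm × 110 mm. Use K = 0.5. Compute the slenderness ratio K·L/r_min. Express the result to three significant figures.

λ ≈ 21.7

For a square r = a/√12 = 110/√12 = 31.75 mm
L_e = K·L = 0.5 × 1.38 m = 0.6900 m = 690.00 mm
λ = L_e / r_min = 690.00 / 31.75 = 21.7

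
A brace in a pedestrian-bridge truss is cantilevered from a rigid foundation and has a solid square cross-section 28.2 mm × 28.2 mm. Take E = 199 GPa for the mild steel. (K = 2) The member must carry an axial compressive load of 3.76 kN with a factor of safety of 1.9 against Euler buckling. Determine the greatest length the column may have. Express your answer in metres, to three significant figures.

I = a⁴/12 = 28.2⁴/12 = 5.270×10^4 mm⁴
I = 5.270×10^-8 m⁴
Required critical load P_cr = n·P = 1.9 × 3.76 = 7.144 kN = 7.144×10^3 N
From P_cr = π²EI/(K·L)²:  L = (1/K)·√(π²EI/P_cr) = (1/2)·√(π²×1.99×10^11×5.270×10^-8/7.144×10^3)
L = 1.90 m

L_max ≈ 1.90 m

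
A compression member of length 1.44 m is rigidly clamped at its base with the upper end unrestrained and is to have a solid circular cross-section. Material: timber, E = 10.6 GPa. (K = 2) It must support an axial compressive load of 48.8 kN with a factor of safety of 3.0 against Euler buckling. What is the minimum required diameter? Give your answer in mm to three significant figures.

d ≈ 124 mm

Required P_cr = n·P = 3.0 × 48.8 = 146.4 kN
L_e = K·L = 2 × 1.44 = 2.880 m
Required I = P_cr·L_e²/(π²E) = 1.464×10^5 × 2.880² / (π² × 1.06×10^10) = 1.161×10^-5 m⁴
I_req = 1.161×10^7 mm⁴
Solid circle: I = πd⁴/64  ⇒  d = (64I/π)^(1/4) = (64×1.161×10^7/π)^(1/4) = 124 mm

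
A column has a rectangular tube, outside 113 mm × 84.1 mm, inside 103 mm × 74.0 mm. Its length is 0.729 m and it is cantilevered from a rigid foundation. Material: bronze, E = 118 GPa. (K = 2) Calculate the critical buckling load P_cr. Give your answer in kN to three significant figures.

Weak-axis I_min = (h_o·b_o³ − h_i·b_i³)/12 with b_o = 84.1, b_i = 74.00 mm (shorter outer/inner sides).
I_min = (113×84.1³ − 103.0×74.00³)/12 = 2.123×10^6 mm⁴
I = 2.123×10^6 mm⁴ = 2.123×10^-6 m⁴
Effective length L_e = K·L = 2 × 0.729 = 1.458 m
P_cr = π²EI / L_e² = π² × 118×10⁹ × 2.123×10^-6 / 1.458² = 1.163×10^6 N

P_cr ≈ 1160 kN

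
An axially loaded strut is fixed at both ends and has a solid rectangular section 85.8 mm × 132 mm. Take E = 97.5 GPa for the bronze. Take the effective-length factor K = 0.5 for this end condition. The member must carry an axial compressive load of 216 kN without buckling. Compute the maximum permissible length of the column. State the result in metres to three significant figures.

L_max ≈ 11.1 m

Buckling occurs about the weak axis: I_min = h·b³/12 with b = 85.8 mm (the shorter side).
I_min = 132×85.8³/12 = 6.948×10^6 mm⁴
I = 6.948×10^-6 m⁴
At the buckling limit P_cr = P = 2.160×10^5 N
From P_cr = π²EI/(K·L)²:  L = (1/K)·√(π²EI/P_cr) = (1/0.5)·√(π²×9.75×10^10×6.948×10^-6/2.160×10^5)
L = 11.1 m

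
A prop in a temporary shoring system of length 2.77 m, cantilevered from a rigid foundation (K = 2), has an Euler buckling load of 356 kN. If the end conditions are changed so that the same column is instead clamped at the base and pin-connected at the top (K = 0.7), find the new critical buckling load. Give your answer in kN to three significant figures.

P_cr ∝ 1/K², so P_cr,new = P_cr,old × (K_old/K_new)² = 356 × (2/0.7)²
= 356 × 8.163 = 2910 kN

P_cr ≈ 2910 kN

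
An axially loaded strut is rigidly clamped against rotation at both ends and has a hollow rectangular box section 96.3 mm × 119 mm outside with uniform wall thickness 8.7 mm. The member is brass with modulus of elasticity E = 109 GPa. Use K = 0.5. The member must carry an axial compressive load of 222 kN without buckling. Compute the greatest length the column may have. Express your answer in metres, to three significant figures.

L_max ≈ 9.54 m

Inner dimensions: h_i = 119 − 2×8.7 = 101.6 mm, b_i = 96.3 − 2×8.7 = 78.90 mm
Weak-axis I_min = (h_o·b_o³ − h_i·b_i³)/12 with b_o = 96.3, b_i = 78.90 mm (shorter outer/inner sides).
I_min = (119×96.3³ − 101.6×78.90³)/12 = 4.698×10^6 mm⁴
I = 4.698×10^-6 m⁴
At the buckling limit P_cr = P = 2.220×10^5 N
From P_cr = π²EI/(K·L)²:  L = (1/K)·√(π²EI/P_cr) = (1/0.5)·√(π²×1.09×10^11×4.698×10^-6/2.220×10^5)
L = 9.54 m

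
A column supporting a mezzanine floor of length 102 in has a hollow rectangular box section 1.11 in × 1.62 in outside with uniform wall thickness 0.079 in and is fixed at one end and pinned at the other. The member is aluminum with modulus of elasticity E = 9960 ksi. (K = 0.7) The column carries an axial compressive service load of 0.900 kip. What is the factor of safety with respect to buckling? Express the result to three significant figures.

Inner dimensions: h_i = 1.62 − 2×0.079 = 1.462 in, b_i = 1.11 − 2×0.079 = 0.9520 in
Weak-axis I_min = (h_o·b_o³ − h_i·b_i³)/12 with b_o = 1.11, b_i = 0.9520 in (shorter outer/inner sides).
I_min = (1.62×1.11³ − 1.462×0.9520³)/12 = 7.951×10^-2 in⁴
Effective length L_e = K·L = 0.7 × 102 = 71.40 in
P_cr = π²EI / L_e² = π² × 9960×10³ × 7.951×10^-2 / 71.40² = 1.533×10^3 lb
Factor of safety n = P_cr / P = 1.5332 / 0.900 = 1.70

n ≈ 1.70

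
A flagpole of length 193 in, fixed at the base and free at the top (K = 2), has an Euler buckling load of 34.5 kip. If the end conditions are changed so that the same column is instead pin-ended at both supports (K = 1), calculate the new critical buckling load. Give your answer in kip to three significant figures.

P_cr ∝ 1/K², so P_cr,new = P_cr,old × (K_old/K_new)² = 34.5 × (2/1)²
= 34.5 × 4.000 = 138 kip

P_cr ≈ 138 kip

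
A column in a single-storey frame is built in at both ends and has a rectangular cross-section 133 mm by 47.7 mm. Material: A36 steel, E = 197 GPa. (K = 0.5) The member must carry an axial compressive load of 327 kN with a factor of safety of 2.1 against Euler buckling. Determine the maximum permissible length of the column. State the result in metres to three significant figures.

L_max ≈ 3.69 m

Buckling occurs about the weak axis: I_min = h·b³/12 with b = 47.7 mm (the shorter side).
I_min = 133×47.7³/12 = 1.203×10^6 mm⁴
I = 1.203×10^-6 m⁴
Required critical load P_cr = n·P = 2.1 × 327 = 686.7 kN = 6.867×10^5 N
From P_cr = π²EI/(K·L)²:  L = (1/K)·√(π²EI/P_cr) = (1/0.5)·√(π²×1.97×10^11×1.203×10^-6/6.867×10^5)
L = 3.69 m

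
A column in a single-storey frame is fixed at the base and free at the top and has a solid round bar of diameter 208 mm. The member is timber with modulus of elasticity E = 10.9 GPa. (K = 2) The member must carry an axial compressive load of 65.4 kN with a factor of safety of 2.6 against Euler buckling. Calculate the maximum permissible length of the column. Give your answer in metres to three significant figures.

L_max ≈ 3.81 m

I = πd⁴/64 = π×208⁴/64 = 9.188×10^7 mm⁴
I = 9.188×10^-5 m⁴
Required critical load P_cr = n·P = 2.6 × 65.4 = 170.0 kN = 1.700×10^5 N
From P_cr = π²EI/(K·L)²:  L = (1/K)·√(π²EI/P_cr) = (1/2)·√(π²×1.09×10^10×9.188×10^-5/1.700×10^5)
L = 3.81 m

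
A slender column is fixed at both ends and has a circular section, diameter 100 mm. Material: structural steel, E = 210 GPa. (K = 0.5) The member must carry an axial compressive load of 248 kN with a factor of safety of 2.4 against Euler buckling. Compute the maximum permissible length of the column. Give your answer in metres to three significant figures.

I = πd⁴/64 = π×100⁴/64 = 4.909×10^6 mm⁴
I = 4.909×10^-6 m⁴
Required critical load P_cr = n·P = 2.4 × 248 = 595.2 kN = 5.952×10^5 N
From P_cr = π²EI/(K·L)²:  L = (1/K)·√(π²EI/P_cr) = (1/0.5)·√(π²×2.10×10^11×4.909×10^-6/5.952×10^5)
L = 8.27 m

L_max ≈ 8.27 m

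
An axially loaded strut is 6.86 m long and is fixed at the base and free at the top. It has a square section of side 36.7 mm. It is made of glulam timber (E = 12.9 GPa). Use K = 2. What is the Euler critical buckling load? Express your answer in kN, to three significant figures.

P_cr ≈ 0.102 kN

I = a⁴/12 = 36.7⁴/12 = 1.512×10^5 mm⁴
I = 1.512×10^5 mm⁴ = 1.512×10^-7 m⁴
Effective length L_e = K·L = 2 × 6.86 = 13.72 m
P_cr = π²EI / L_e² = π² × 12.9×10⁹ × 1.512×10^-7 / 13.72² = 102.3 N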